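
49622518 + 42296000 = 91918518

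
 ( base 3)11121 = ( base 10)124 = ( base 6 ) 324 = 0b1111100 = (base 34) 3m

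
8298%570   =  318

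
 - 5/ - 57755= 1/11551 = 0.00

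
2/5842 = 1/2921 = 0.00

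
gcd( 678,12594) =6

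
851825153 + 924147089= 1775972242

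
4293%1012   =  245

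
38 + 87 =125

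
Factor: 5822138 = 2^1*7^1*197^1*2111^1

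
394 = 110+284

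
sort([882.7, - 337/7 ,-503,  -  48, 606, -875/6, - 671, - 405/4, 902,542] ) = [-671, - 503, - 875/6, - 405/4,  -  337/7,-48,542, 606,882.7,902 ] 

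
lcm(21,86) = 1806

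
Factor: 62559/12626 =2^( - 1 )*3^3*7^1 * 59^ ( - 1 )*107^( - 1 )  *331^1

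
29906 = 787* 38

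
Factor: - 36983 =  - 31^1 * 1193^1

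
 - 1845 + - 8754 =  - 10599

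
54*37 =1998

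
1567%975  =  592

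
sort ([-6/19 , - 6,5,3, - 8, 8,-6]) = [-8, - 6, - 6, - 6/19,3, 5,  8]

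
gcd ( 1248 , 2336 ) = 32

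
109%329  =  109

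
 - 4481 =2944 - 7425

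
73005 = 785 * 93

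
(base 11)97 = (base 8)152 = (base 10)106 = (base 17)64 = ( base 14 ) 78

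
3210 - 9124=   -5914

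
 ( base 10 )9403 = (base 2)10010010111011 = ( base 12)5537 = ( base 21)106G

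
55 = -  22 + 77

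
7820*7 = 54740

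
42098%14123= 13852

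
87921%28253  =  3162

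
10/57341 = 10/57341 = 0.00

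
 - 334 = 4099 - 4433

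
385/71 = 5 + 30/71= 5.42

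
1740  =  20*87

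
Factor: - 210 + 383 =173^1 =173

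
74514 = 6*12419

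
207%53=48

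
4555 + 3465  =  8020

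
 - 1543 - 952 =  - 2495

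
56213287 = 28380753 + 27832534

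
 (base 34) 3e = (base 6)312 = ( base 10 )116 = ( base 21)5B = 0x74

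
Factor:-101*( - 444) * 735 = 32960340 = 2^2 * 3^2*5^1*7^2* 37^1*101^1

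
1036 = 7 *148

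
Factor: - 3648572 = -2^2*641^1*1423^1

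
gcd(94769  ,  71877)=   97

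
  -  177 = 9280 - 9457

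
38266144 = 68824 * 556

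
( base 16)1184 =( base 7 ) 16034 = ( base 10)4484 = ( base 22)95I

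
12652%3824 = 1180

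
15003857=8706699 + 6297158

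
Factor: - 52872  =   - 2^3*3^1*2203^1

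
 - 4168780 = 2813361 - 6982141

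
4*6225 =24900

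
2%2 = 0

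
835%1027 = 835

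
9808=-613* ( -16)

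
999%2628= 999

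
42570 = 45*946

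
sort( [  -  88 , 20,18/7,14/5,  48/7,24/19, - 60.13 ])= [ - 88, - 60.13,24/19,18/7,14/5,48/7,20] 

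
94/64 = 1  +  15/32 =1.47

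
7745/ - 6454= - 2  +  5163/6454 =-1.20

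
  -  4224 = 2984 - 7208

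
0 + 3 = 3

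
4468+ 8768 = 13236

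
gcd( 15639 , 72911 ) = 1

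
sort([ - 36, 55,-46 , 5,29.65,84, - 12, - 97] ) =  [ - 97, - 46, - 36,  -  12, 5,  29.65, 55,84]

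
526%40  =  6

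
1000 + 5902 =6902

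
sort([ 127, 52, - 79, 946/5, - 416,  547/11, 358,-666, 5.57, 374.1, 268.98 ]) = [ - 666, - 416,-79,5.57, 547/11, 52, 127, 946/5,268.98,358,374.1]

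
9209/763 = 9209/763 = 12.07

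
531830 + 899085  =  1430915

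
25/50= 1/2= 0.50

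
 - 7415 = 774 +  - 8189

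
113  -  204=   -  91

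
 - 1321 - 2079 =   -  3400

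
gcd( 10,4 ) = 2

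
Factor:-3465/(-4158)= 5/6 = 2^(-1)*3^ ( - 1)*5^1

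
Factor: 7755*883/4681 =3^1*5^1*11^1*31^( - 1)*47^1*151^( - 1 )*883^1 = 6847665/4681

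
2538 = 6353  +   - 3815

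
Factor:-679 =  - 7^1*97^1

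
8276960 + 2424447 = 10701407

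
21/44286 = 7/14762 = 0.00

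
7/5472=7/5472 =0.00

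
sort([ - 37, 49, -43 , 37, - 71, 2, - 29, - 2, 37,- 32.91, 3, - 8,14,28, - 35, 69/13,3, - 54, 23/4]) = [ - 71, - 54, - 43, - 37,-35, - 32.91, - 29, - 8, - 2,  2,3, 3, 69/13,  23/4, 14,  28, 37,  37, 49] 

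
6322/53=6322/53 = 119.28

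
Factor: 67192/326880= 37/180  =  2^(- 2 ) * 3^( - 2 )* 5^( - 1)* 37^1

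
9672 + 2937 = 12609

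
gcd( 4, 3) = 1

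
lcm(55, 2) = 110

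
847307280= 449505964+397801316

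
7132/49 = 145  +  27/49 = 145.55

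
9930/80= 993/8=124.12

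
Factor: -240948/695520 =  - 2^( - 3)*5^(-1)*7^(-1)*97^1 = - 97/280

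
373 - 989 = - 616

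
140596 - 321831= - 181235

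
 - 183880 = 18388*( - 10)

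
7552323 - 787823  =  6764500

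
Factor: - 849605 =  - 5^1*367^1*463^1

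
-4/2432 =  - 1 + 607/608  =  - 0.00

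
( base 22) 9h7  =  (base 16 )1281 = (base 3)20111110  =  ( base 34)43b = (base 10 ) 4737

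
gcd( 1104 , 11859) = 3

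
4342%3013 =1329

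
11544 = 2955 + 8589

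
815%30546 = 815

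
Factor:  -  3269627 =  - 17^1 * 41^1 * 4691^1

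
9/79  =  9/79 = 0.11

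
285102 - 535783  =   - 250681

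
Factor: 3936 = 2^5*3^1*41^1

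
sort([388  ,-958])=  [ - 958,388]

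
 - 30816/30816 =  - 1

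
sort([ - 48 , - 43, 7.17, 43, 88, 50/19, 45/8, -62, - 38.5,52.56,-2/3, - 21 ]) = [ - 62, - 48, - 43,  -  38.5, - 21,-2/3, 50/19,45/8, 7.17, 43,52.56, 88]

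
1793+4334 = 6127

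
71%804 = 71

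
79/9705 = 79/9705 = 0.01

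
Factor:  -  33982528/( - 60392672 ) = 1061954/1887271 = 2^1*41^ (-1)*191^( - 1 )*241^( - 1)*530977^1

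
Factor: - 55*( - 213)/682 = 2^ ( - 1)*3^1*5^1*31^( - 1 )*71^1 =1065/62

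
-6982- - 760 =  - 6222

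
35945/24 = 1497 + 17/24 = 1497.71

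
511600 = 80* 6395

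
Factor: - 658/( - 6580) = 2^(-1) *5^( - 1 ) =1/10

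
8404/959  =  8 + 732/959 = 8.76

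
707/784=101/112 = 0.90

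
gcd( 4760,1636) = 4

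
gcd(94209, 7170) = 3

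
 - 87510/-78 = 1121+12/13 = 1121.92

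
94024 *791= 74372984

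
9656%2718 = 1502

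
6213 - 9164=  - 2951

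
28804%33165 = 28804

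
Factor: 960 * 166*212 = 2^9*3^1*5^1*53^1*83^1 =33784320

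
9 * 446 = 4014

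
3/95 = 3/95 = 0.03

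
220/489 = 220/489=0.45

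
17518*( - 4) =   -  70072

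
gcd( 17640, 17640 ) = 17640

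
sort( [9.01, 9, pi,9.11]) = [ pi,9, 9.01, 9.11]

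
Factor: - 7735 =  -5^1*7^1*13^1*17^1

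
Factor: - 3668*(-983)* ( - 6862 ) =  - 24741929128 = - 2^3*7^1*47^1*73^1*131^1*983^1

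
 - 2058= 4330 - 6388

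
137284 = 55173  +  82111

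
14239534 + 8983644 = 23223178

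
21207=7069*3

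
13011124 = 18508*703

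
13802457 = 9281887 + 4520570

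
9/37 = 9/37 =0.24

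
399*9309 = 3714291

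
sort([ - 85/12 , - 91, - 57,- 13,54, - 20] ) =[ - 91, - 57, - 20,-13, - 85/12 , 54] 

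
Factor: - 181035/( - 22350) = 2^( - 1)*3^4*5^(  -  1 ) =81/10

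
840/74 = 11  +  13/37 = 11.35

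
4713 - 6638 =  - 1925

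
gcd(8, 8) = 8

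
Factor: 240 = 2^4*3^1*5^1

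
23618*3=70854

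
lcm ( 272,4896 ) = 4896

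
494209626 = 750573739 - 256364113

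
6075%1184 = 155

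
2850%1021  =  808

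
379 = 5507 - 5128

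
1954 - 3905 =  - 1951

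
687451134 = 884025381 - 196574247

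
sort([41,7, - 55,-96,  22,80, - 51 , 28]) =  [  -  96, - 55,  -  51,7, 22, 28,41 , 80] 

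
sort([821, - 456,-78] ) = [ - 456, - 78, 821] 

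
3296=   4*824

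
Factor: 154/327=2^1 * 3^( - 1) * 7^1*11^1 * 109^ (-1 ) 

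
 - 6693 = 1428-8121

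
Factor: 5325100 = 2^2*5^2 * 11^1*47^1*103^1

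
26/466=13/233 = 0.06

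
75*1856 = 139200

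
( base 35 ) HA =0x25D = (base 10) 605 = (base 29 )kp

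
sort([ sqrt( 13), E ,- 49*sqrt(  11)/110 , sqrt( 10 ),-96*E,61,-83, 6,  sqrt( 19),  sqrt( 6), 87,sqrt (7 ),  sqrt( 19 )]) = [ - 96*E,  -  83, - 49*sqrt( 11 )/110,sqrt(6),sqrt ( 7 ), E,sqrt(10),sqrt ( 13 ),sqrt (19 ), sqrt(19), 6,61 , 87 ] 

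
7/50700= 7/50700 = 0.00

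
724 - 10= 714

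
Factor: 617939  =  7^2*12611^1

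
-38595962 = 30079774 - 68675736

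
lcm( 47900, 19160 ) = 95800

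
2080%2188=2080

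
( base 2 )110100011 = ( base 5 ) 3134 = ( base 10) 419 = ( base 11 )351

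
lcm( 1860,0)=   0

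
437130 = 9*48570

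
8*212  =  1696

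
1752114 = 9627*182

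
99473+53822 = 153295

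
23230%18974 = 4256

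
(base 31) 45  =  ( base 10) 129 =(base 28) 4h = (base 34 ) 3r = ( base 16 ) 81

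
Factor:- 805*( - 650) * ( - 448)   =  -2^7*5^3*7^2*13^1*23^1 = - 234416000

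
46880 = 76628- 29748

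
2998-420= 2578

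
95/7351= 95/7351 = 0.01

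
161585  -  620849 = - 459264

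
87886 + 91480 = 179366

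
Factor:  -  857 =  - 857^1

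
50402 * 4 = 201608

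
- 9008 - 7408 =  - 16416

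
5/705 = 1/141 = 0.01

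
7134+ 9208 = 16342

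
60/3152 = 15/788 = 0.02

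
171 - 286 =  - 115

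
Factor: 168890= 2^1*5^1*16889^1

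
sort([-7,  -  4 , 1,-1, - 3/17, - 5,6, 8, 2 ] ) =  [ - 7, - 5,-4, - 1, - 3/17 , 1,2 , 6, 8 ]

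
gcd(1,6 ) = 1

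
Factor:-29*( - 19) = 551 = 19^1*29^1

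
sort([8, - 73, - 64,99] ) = [ - 73,  -  64,8,99]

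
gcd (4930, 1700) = 170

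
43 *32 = 1376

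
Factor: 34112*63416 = 2^9*13^1*41^1*7927^1 = 2163246592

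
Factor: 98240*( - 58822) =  - 2^7 * 5^1*307^1*29411^1  =  -5778673280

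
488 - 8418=-7930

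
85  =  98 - 13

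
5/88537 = 5/88537 = 0.00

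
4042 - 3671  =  371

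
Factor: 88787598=2^1*3^1*14797933^1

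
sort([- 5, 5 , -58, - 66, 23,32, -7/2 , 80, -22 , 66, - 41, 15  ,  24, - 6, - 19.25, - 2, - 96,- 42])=[ - 96, - 66,- 58, - 42,  -  41, - 22, - 19.25,- 6,-5 ,  -  7/2, - 2, 5,15,  23, 24,  32,66 , 80]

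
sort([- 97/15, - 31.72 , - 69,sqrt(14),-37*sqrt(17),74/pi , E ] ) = [  -  37*sqrt(17 ), - 69, - 31.72, - 97/15,  E , sqrt (14 ),  74/pi] 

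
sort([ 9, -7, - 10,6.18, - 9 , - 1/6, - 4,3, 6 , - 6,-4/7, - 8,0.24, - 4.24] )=[ - 10, - 9, - 8, - 7, - 6, - 4.24, - 4, - 4/7,-1/6,0.24,3,6,6.18,9]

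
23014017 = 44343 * 519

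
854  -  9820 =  - 8966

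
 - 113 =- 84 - 29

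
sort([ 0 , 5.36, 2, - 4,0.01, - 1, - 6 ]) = [  -  6, - 4,  -  1, 0, 0.01, 2, 5.36 ] 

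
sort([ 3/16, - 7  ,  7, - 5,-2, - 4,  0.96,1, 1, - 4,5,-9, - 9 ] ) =[  -  9, - 9, - 7,- 5, - 4, - 4, - 2,3/16, 0.96, 1, 1, 5, 7 ] 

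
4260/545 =7  +  89/109 = 7.82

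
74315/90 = 825  +  13/18 = 825.72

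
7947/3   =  2649 = 2649.00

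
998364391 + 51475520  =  1049839911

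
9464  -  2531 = 6933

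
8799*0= 0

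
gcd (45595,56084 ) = 1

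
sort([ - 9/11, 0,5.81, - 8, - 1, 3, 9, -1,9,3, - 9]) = [-9, -8,-1,-1, - 9/11,0,3,3,5.81,9 , 9] 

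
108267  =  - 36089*(-3 ) 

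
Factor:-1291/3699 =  - 3^ (-3)*137^( -1)  *1291^1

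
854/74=11 + 20/37=11.54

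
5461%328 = 213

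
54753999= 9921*5519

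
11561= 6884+4677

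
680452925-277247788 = 403205137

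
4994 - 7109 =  - 2115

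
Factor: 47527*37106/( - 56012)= - 2^( - 1 ) * 11^( - 1)*19^( - 1 ) * 67^( - 1)*18553^1 * 47527^1  =  -  881768431/28006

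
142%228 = 142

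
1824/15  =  121 + 3/5 = 121.60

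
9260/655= 1852/131 = 14.14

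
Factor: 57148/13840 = 14287/3460 =2^( - 2 ) * 5^( - 1 )*7^1*13^1*157^1*173^( - 1)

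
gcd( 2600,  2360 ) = 40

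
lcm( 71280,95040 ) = 285120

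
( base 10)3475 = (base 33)36a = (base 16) D93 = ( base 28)4c3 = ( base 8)6623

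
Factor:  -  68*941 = -63988  =  - 2^2*17^1*941^1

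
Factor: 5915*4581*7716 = 2^2*3^3*5^1*7^1 * 13^2*509^1*643^1 = 209077481340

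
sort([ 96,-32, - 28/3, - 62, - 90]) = [ - 90,  -  62, - 32, - 28/3,  96] 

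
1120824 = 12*93402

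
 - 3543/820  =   - 3543/820= - 4.32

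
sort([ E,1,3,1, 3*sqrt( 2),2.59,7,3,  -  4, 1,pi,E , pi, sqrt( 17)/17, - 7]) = [ - 7, - 4, sqrt( 17 )/17,1,1,1,2.59,E, E, 3,3,pi,pi,  3 * sqrt( 2 ),7]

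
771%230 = 81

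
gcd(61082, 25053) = 7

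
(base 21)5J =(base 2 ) 1111100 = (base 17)75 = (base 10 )124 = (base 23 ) 59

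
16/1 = 16 = 16.00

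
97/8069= 97/8069 = 0.01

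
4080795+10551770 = 14632565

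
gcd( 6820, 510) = 10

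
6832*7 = 47824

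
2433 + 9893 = 12326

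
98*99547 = 9755606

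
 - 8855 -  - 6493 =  - 2362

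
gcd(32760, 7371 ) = 819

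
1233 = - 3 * ( - 411)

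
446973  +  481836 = 928809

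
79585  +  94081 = 173666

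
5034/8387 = 5034/8387 = 0.60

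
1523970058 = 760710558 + 763259500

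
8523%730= 493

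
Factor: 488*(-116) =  - 2^5*29^1*61^1 = -56608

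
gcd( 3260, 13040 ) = 3260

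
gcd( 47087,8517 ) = 1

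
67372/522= 33686/261 =129.07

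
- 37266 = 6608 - 43874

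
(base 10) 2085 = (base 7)6036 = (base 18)67F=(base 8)4045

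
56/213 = 56/213 = 0.26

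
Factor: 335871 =3^2 * 67^1*557^1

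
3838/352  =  10  +  159/176 = 10.90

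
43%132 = 43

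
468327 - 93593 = 374734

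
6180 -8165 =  - 1985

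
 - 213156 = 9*( - 23684 ) 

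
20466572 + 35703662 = 56170234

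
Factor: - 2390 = -2^1*5^1*239^1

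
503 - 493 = 10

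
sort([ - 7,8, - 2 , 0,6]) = [  -  7, - 2,0,6, 8 ] 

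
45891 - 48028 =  -2137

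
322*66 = 21252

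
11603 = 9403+2200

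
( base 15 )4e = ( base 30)2e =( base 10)74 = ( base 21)3B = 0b1001010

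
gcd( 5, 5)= 5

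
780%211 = 147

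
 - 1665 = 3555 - 5220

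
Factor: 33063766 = 2^1*1663^1  *9941^1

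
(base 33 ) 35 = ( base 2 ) 1101000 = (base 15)6E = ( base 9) 125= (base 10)104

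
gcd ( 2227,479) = 1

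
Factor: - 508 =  - 2^2*127^1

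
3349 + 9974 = 13323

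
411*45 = 18495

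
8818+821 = 9639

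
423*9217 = 3898791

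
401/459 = 401/459 = 0.87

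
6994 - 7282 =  - 288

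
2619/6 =873/2 = 436.50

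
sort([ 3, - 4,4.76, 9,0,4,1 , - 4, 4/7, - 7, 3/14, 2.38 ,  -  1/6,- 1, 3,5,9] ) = [  -  7, - 4, - 4, - 1, -1/6, 0, 3/14, 4/7,1 , 2.38, 3,3, 4,  4.76,5, 9, 9] 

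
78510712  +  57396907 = 135907619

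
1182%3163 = 1182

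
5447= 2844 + 2603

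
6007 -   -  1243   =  7250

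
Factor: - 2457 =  - 3^3*7^1*13^1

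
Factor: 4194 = 2^1*3^2*233^1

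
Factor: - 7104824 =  - 2^3 *888103^1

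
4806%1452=450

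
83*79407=6590781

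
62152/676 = 15538/169 = 91.94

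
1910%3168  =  1910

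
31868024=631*50504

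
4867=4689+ 178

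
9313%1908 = 1681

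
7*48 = 336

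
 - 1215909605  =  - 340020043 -875889562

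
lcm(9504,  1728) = 19008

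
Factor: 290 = 2^1*5^1*29^1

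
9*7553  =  67977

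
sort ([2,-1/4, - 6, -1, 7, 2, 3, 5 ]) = [-6, - 1 , - 1/4,2, 2,3, 5, 7]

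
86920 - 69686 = 17234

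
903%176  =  23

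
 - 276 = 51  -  327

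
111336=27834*4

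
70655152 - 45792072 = 24863080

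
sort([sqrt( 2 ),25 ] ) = [sqrt( 2 ),25]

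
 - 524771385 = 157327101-682098486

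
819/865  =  819/865= 0.95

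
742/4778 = 371/2389 = 0.16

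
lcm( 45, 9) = 45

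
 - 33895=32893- 66788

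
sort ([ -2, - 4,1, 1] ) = [ - 4, - 2,1, 1] 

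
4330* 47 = 203510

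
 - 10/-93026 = 5/46513 = 0.00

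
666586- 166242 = 500344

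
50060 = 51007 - 947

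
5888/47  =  5888/47 = 125.28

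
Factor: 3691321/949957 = 353^1*10457^1*949957^(  -  1)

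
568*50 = 28400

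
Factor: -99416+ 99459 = 43 = 43^1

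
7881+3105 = 10986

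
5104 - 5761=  - 657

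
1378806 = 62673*22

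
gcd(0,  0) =0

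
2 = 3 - 1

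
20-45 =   -  25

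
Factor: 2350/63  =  2^1 * 3^( - 2 )*  5^2*7^(-1 )*47^1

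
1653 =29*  57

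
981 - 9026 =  - 8045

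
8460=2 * 4230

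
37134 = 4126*9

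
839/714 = 839/714 = 1.18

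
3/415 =3/415 = 0.01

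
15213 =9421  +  5792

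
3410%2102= 1308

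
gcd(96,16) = 16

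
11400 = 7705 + 3695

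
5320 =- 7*(  -  760)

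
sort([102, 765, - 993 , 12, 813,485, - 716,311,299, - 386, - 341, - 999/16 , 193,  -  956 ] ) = [-993, - 956,  -  716, - 386 ,  -  341, - 999/16,  12, 102, 193, 299, 311, 485,765,813 ]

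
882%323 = 236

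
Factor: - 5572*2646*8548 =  - 2^5*3^3*7^3*199^1* 2137^1 = - 126027540576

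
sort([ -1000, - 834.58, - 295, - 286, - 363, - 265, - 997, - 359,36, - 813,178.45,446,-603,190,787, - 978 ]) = [ - 1000, - 997, -978, - 834.58,-813, - 603, - 363, - 359 , - 295, - 286, - 265 , 36, 178.45 , 190,446, 787 ]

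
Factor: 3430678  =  2^1*19^1*90281^1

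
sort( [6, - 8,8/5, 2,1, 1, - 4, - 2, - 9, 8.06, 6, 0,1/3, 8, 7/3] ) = [ - 9, - 8, - 4, - 2 , 0, 1/3, 1, 1, 8/5 , 2,7/3, 6, 6, 8, 8.06]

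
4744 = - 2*( - 2372 )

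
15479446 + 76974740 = 92454186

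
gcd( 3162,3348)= 186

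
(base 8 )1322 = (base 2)1011010010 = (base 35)KM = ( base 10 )722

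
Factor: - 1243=  -  11^1 * 113^1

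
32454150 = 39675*818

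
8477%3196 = 2085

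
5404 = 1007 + 4397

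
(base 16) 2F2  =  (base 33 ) MS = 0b1011110010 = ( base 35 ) LJ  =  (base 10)754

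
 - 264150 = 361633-625783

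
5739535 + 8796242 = 14535777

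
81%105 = 81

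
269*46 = 12374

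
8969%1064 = 457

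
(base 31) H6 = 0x215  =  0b1000010101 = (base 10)533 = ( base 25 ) L8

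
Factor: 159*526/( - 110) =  - 41817/55=- 3^1*5^( - 1 ) *11^( - 1)*53^1*263^1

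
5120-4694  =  426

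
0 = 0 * 3805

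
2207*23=50761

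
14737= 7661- - 7076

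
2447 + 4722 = 7169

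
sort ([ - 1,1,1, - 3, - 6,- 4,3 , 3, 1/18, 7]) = [ - 6,-4,- 3, - 1, 1/18, 1,1, 3, 3,7]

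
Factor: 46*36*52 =86112 = 2^5*3^2*13^1*23^1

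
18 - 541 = -523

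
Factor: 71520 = 2^5* 3^1*5^1*149^1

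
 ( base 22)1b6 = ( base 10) 732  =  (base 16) 2DC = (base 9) 1003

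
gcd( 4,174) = 2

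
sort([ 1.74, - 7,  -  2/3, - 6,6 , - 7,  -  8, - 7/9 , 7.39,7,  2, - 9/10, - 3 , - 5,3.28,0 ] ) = [ - 8,- 7,- 7, - 6, - 5, - 3,- 9/10,-7/9,-2/3,0,1.74,2,3.28  ,  6, 7,7.39 ]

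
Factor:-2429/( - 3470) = 7/10 = 2^(-1)*5^ (-1) * 7^1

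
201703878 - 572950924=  - 371247046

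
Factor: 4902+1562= 6464= 2^6*101^1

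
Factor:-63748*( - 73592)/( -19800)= - 2^2 * 3^( - 2 )*5^(-2)*11^( - 1 )*9199^1* 15937^1  =  - 586417852/2475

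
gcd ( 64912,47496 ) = 8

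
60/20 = 3  =  3.00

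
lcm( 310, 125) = 7750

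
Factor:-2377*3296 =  - 2^5*103^1*2377^1 = - 7834592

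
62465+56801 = 119266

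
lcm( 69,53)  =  3657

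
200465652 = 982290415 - 781824763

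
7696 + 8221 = 15917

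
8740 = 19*460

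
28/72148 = 7/18037 = 0.00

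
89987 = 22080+67907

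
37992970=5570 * 6821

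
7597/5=1519 + 2/5  =  1519.40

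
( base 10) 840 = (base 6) 3520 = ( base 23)1DC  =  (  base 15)3b0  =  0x348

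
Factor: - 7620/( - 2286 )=10/3 = 2^1*3^( - 1)*5^1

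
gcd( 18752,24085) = 1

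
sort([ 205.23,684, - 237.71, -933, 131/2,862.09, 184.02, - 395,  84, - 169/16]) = [-933, - 395, - 237.71,-169/16,131/2,84,184.02, 205.23 , 684 , 862.09 ]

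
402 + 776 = 1178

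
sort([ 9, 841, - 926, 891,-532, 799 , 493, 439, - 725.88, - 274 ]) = [-926, - 725.88, - 532, - 274, 9,439, 493,799,  841,891]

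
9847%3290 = 3267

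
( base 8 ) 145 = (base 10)101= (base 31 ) 38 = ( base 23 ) 49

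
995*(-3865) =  - 3845675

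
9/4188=3/1396=0.00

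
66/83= 66/83 = 0.80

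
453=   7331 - 6878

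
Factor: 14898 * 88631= 2^1*3^1*13^1*191^1*263^1*337^1  =  1320424638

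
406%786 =406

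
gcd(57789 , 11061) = 9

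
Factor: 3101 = 7^1 * 443^1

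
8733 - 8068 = 665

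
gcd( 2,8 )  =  2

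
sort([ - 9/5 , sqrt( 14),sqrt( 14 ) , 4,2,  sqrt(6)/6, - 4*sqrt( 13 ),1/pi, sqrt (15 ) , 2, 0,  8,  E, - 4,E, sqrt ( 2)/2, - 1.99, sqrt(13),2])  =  [ - 4*sqrt(13), - 4, - 1.99, - 9/5, 0, 1/pi, sqrt( 6)/6, sqrt( 2) /2, 2, 2,2, E,  E, sqrt ( 13),sqrt( 14),  sqrt( 14),sqrt ( 15) , 4, 8]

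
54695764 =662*82622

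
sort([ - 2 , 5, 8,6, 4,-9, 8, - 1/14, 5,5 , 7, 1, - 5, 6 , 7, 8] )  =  [ - 9,  -  5, - 2, - 1/14, 1,  4, 5,5,5, 6 , 6, 7, 7,8,8, 8]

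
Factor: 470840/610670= 596/773 = 2^2*149^1*773^( - 1) 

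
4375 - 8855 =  - 4480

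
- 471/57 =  - 9 + 14/19 = - 8.26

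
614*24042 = 14761788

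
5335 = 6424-1089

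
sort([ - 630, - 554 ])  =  [-630,  -  554] 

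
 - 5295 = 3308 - 8603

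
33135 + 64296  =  97431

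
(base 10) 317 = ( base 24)d5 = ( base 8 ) 475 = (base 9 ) 382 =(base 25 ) CH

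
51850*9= 466650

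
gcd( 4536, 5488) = 56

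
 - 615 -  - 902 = 287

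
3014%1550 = 1464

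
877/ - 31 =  - 29+22/31 = -28.29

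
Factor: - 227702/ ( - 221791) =2^1*443^1* 863^( - 1)=886/863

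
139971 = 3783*37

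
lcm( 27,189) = 189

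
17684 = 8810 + 8874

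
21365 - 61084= -39719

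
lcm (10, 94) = 470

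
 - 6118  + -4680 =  - 10798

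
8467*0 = 0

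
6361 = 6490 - 129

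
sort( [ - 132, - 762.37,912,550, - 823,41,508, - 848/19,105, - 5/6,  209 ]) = [ - 823, - 762.37, - 132,-848/19, - 5/6, 41,105,209,508,550, 912 ]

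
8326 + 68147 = 76473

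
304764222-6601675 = 298162547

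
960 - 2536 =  - 1576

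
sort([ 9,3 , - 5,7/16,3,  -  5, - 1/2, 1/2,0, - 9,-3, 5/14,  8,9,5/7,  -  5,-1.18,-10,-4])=[-10, - 9, - 5, - 5 , - 5,-4, - 3, - 1.18,-1/2, 0, 5/14, 7/16,1/2, 5/7, 3, 3 , 8,9,9]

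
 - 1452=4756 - 6208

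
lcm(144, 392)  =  7056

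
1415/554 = 1415/554 = 2.55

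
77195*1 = 77195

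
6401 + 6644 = 13045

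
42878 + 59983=102861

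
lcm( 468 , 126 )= 3276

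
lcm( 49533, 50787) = 4012173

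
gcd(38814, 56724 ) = 6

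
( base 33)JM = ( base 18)201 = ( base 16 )289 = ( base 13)3ac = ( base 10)649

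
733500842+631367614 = 1364868456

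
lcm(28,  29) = 812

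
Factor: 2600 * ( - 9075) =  - 23595000= - 2^3*3^1*5^4*11^2 * 13^1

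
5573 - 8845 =-3272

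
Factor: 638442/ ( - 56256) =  - 106407/9376 = -2^( - 5)*3^3 * 7^1*293^( - 1 )*563^1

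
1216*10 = 12160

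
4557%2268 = 21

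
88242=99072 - 10830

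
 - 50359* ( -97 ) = 4884823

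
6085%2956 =173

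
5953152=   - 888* ( - 6704) 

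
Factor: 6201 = 3^2*13^1*53^1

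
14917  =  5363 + 9554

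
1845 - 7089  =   - 5244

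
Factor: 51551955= 3^2*5^1*7^1*13^1*12589^1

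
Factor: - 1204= -2^2*7^1*43^1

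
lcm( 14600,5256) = 131400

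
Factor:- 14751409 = - 14751409^1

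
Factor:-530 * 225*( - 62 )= 2^2 * 3^2*5^3*31^1*53^1 = 7393500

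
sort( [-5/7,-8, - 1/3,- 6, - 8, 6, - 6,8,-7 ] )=[ - 8, - 8, - 7,  -  6 , - 6, - 5/7, - 1/3,6, 8 ] 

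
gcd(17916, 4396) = 4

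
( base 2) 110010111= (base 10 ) 407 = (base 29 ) E1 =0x197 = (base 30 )dh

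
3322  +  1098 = 4420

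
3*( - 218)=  - 654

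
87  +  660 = 747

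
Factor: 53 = 53^1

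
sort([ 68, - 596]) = [ - 596, 68]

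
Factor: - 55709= -17^1*  29^1  *  113^1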